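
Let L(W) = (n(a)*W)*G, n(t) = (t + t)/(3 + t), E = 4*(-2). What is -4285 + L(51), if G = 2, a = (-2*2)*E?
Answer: -143447/35 ≈ -4098.5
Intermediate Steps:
E = -8
a = 32 (a = -2*2*(-8) = -4*(-8) = 32)
n(t) = 2*t/(3 + t) (n(t) = (2*t)/(3 + t) = 2*t/(3 + t))
L(W) = 128*W/35 (L(W) = ((2*32/(3 + 32))*W)*2 = ((2*32/35)*W)*2 = ((2*32*(1/35))*W)*2 = (64*W/35)*2 = 128*W/35)
-4285 + L(51) = -4285 + (128/35)*51 = -4285 + 6528/35 = -143447/35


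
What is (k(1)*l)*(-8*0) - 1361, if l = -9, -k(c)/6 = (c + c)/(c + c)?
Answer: -1361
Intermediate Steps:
k(c) = -6 (k(c) = -6*(c + c)/(c + c) = -6*2*c/(2*c) = -6*2*c*1/(2*c) = -6*1 = -6)
(k(1)*l)*(-8*0) - 1361 = (-6*(-9))*(-8*0) - 1361 = 54*0 - 1361 = 0 - 1361 = -1361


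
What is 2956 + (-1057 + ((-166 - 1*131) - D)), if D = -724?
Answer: 2326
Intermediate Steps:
2956 + (-1057 + ((-166 - 1*131) - D)) = 2956 + (-1057 + ((-166 - 1*131) - 1*(-724))) = 2956 + (-1057 + ((-166 - 131) + 724)) = 2956 + (-1057 + (-297 + 724)) = 2956 + (-1057 + 427) = 2956 - 630 = 2326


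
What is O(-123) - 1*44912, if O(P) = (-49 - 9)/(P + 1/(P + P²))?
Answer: -82894869796/1845737 ≈ -44912.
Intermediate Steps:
O(P) = -58/(P + 1/(P + P²))
O(-123) - 1*44912 = -58*(-123)*(1 - 123)/(1 + (-123)² + (-123)³) - 1*44912 = -58*(-123)*(-122)/(1 + 15129 - 1860867) - 44912 = -58*(-123)*(-122)/(-1845737) - 44912 = -58*(-123)*(-1/1845737)*(-122) - 44912 = 870348/1845737 - 44912 = -82894869796/1845737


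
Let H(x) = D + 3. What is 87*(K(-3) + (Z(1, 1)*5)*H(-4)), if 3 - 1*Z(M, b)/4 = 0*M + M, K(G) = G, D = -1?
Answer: 6699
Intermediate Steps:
H(x) = 2 (H(x) = -1 + 3 = 2)
Z(M, b) = 12 - 4*M (Z(M, b) = 12 - 4*(0*M + M) = 12 - 4*(0 + M) = 12 - 4*M)
87*(K(-3) + (Z(1, 1)*5)*H(-4)) = 87*(-3 + ((12 - 4*1)*5)*2) = 87*(-3 + ((12 - 4)*5)*2) = 87*(-3 + (8*5)*2) = 87*(-3 + 40*2) = 87*(-3 + 80) = 87*77 = 6699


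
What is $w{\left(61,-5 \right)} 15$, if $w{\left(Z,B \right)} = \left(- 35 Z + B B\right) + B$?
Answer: $-31725$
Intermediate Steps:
$w{\left(Z,B \right)} = B + B^{2} - 35 Z$ ($w{\left(Z,B \right)} = \left(- 35 Z + B^{2}\right) + B = \left(B^{2} - 35 Z\right) + B = B + B^{2} - 35 Z$)
$w{\left(61,-5 \right)} 15 = \left(-5 + \left(-5\right)^{2} - 2135\right) 15 = \left(-5 + 25 - 2135\right) 15 = \left(-2115\right) 15 = -31725$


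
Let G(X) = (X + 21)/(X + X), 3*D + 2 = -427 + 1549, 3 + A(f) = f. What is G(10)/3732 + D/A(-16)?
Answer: -9288337/472720 ≈ -19.649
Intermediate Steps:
A(f) = -3 + f
D = 1120/3 (D = -⅔ + (-427 + 1549)/3 = -⅔ + (⅓)*1122 = -⅔ + 374 = 1120/3 ≈ 373.33)
G(X) = (21 + X)/(2*X) (G(X) = (21 + X)/((2*X)) = (21 + X)*(1/(2*X)) = (21 + X)/(2*X))
G(10)/3732 + D/A(-16) = ((½)*(21 + 10)/10)/3732 + 1120/(3*(-3 - 16)) = ((½)*(⅒)*31)*(1/3732) + (1120/3)/(-19) = (31/20)*(1/3732) + (1120/3)*(-1/19) = 31/74640 - 1120/57 = -9288337/472720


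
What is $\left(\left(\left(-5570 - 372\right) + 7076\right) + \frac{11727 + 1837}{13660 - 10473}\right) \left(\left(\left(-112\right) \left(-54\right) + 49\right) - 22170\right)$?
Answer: $- \frac{58306768406}{3187} \approx -1.8295 \cdot 10^{7}$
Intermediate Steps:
$\left(\left(\left(-5570 - 372\right) + 7076\right) + \frac{11727 + 1837}{13660 - 10473}\right) \left(\left(\left(-112\right) \left(-54\right) + 49\right) - 22170\right) = \left(\left(-5942 + 7076\right) + \frac{13564}{3187}\right) \left(\left(6048 + 49\right) - 22170\right) = \left(1134 + 13564 \cdot \frac{1}{3187}\right) \left(6097 - 22170\right) = \left(1134 + \frac{13564}{3187}\right) \left(-16073\right) = \frac{3627622}{3187} \left(-16073\right) = - \frac{58306768406}{3187}$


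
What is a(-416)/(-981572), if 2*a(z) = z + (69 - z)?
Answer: -69/1963144 ≈ -3.5148e-5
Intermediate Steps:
a(z) = 69/2 (a(z) = (z + (69 - z))/2 = (½)*69 = 69/2)
a(-416)/(-981572) = (69/2)/(-981572) = (69/2)*(-1/981572) = -69/1963144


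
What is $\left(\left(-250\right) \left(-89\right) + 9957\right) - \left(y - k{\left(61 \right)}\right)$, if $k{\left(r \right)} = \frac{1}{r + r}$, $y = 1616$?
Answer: $\frac{3732103}{122} \approx 30591.0$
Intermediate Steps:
$k{\left(r \right)} = \frac{1}{2 r}$
$\left(\left(-250\right) \left(-89\right) + 9957\right) - \left(y - k{\left(61 \right)}\right) = \left(\left(-250\right) \left(-89\right) + 9957\right) + \left(\frac{1}{2 \cdot 61} - 1616\right) = \left(22250 + 9957\right) + \left(\frac{1}{2} \cdot \frac{1}{61} - 1616\right) = 32207 + \left(\frac{1}{122} - 1616\right) = 32207 - \frac{197151}{122} = \frac{3732103}{122}$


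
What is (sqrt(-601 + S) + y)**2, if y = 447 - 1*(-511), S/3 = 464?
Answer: (958 + sqrt(791))**2 ≈ 9.7244e+5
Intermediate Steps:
S = 1392 (S = 3*464 = 1392)
y = 958 (y = 447 + 511 = 958)
(sqrt(-601 + S) + y)**2 = (sqrt(-601 + 1392) + 958)**2 = (sqrt(791) + 958)**2 = (958 + sqrt(791))**2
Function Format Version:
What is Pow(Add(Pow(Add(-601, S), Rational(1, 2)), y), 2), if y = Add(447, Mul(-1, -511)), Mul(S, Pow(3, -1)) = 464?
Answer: Pow(Add(958, Pow(791, Rational(1, 2))), 2) ≈ 9.7244e+5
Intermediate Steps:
S = 1392 (S = Mul(3, 464) = 1392)
y = 958 (y = Add(447, 511) = 958)
Pow(Add(Pow(Add(-601, S), Rational(1, 2)), y), 2) = Pow(Add(Pow(Add(-601, 1392), Rational(1, 2)), 958), 2) = Pow(Add(Pow(791, Rational(1, 2)), 958), 2) = Pow(Add(958, Pow(791, Rational(1, 2))), 2)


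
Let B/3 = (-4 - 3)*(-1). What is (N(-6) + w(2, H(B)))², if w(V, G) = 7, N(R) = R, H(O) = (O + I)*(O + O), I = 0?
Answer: 1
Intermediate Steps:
B = 21 (B = 3*((-4 - 3)*(-1)) = 3*(-7*(-1)) = 3*7 = 21)
H(O) = 2*O² (H(O) = (O + 0)*(O + O) = O*(2*O) = 2*O²)
(N(-6) + w(2, H(B)))² = (-6 + 7)² = 1² = 1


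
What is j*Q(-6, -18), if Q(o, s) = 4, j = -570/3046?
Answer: -1140/1523 ≈ -0.74852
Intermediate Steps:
j = -285/1523 (j = -570*1/3046 = -285/1523 ≈ -0.18713)
j*Q(-6, -18) = -285/1523*4 = -1140/1523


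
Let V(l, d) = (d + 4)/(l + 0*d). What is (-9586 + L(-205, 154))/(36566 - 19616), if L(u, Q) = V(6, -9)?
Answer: -57521/101700 ≈ -0.56559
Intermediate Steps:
V(l, d) = (4 + d)/l (V(l, d) = (4 + d)/(l + 0) = (4 + d)/l)
L(u, Q) = -⅚ (L(u, Q) = (4 - 9)/6 = (⅙)*(-5) = -⅚)
(-9586 + L(-205, 154))/(36566 - 19616) = (-9586 - ⅚)/(36566 - 19616) = -57521/6/16950 = -57521/6*1/16950 = -57521/101700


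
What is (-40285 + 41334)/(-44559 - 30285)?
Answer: -1049/74844 ≈ -0.014016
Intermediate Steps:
(-40285 + 41334)/(-44559 - 30285) = 1049/(-74844) = 1049*(-1/74844) = -1049/74844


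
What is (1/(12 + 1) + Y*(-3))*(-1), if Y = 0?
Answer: -1/13 ≈ -0.076923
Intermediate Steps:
(1/(12 + 1) + Y*(-3))*(-1) = (1/(12 + 1) + 0*(-3))*(-1) = (1/13 + 0)*(-1) = (1/13)*(-1) = -1/13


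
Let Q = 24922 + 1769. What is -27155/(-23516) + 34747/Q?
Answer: 1541904557/627665556 ≈ 2.4566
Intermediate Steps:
Q = 26691
-27155/(-23516) + 34747/Q = -27155/(-23516) + 34747/26691 = -27155*(-1/23516) + 34747*(1/26691) = 27155/23516 + 34747/26691 = 1541904557/627665556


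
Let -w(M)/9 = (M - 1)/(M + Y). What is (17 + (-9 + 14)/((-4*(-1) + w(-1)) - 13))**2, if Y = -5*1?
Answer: 39601/144 ≈ 275.01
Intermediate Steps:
Y = -5
w(M) = -9*(-1 + M)/(-5 + M) (w(M) = -9*(M - 1)/(M - 5) = -9*(-1 + M)/(-5 + M))
(17 + (-9 + 14)/((-4*(-1) + w(-1)) - 13))**2 = (17 + (-9 + 14)/((-4*(-1) + 9*(1 - 1*(-1))/(-5 - 1)) - 13))**2 = (17 + 5/((4 + 9*(1 + 1)/(-6)) - 13))**2 = (17 + 5/((4 + 9*(-1/6)*2) - 13))**2 = (17 + 5/((4 - 3) - 13))**2 = (17 + 5/(1 - 13))**2 = (17 + 5/(-12))**2 = (17 + 5*(-1/12))**2 = (17 - 5/12)**2 = (199/12)**2 = 39601/144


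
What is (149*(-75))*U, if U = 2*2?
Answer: -44700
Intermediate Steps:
U = 4
(149*(-75))*U = (149*(-75))*4 = -11175*4 = -44700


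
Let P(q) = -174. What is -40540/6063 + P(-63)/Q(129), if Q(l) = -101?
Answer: -3039578/612363 ≈ -4.9637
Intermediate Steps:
-40540/6063 + P(-63)/Q(129) = -40540/6063 - 174/(-101) = -40540*1/6063 - 174*(-1/101) = -40540/6063 + 174/101 = -3039578/612363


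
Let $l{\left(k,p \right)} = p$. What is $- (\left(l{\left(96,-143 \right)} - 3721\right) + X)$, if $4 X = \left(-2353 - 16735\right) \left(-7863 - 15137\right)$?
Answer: $-109752136$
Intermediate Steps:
$X = 109756000$ ($X = \frac{\left(-2353 - 16735\right) \left(-7863 - 15137\right)}{4} = \frac{\left(-19088\right) \left(-23000\right)}{4} = \frac{1}{4} \cdot 439024000 = 109756000$)
$- (\left(l{\left(96,-143 \right)} - 3721\right) + X) = - (\left(-143 - 3721\right) + 109756000) = - (-3864 + 109756000) = \left(-1\right) 109752136 = -109752136$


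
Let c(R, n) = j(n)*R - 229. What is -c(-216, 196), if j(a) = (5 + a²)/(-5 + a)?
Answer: 8342675/191 ≈ 43679.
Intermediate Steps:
j(a) = (5 + a²)/(-5 + a)
c(R, n) = -229 + R*(5 + n²)/(-5 + n) (c(R, n) = ((5 + n²)/(-5 + n))*R - 229 = R*(5 + n²)/(-5 + n) - 229 = -229 + R*(5 + n²)/(-5 + n))
-c(-216, 196) = -(1145 - 229*196 - 216*(5 + 196²))/(-5 + 196) = -(1145 - 44884 - 216*(5 + 38416))/191 = -(1145 - 44884 - 216*38421)/191 = -(1145 - 44884 - 8298936)/191 = -(-8342675)/191 = -1*(-8342675/191) = 8342675/191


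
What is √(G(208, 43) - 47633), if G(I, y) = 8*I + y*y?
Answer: 2*I*√11030 ≈ 210.05*I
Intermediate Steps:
G(I, y) = y² + 8*I (G(I, y) = 8*I + y² = y² + 8*I)
√(G(208, 43) - 47633) = √((43² + 8*208) - 47633) = √((1849 + 1664) - 47633) = √(3513 - 47633) = √(-44120) = 2*I*√11030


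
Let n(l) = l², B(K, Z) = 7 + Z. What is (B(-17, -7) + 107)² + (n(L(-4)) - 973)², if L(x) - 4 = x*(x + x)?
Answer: 115778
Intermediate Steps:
L(x) = 4 + 2*x² (L(x) = 4 + x*(x + x) = 4 + x*(2*x) = 4 + 2*x²)
(B(-17, -7) + 107)² + (n(L(-4)) - 973)² = ((7 - 7) + 107)² + ((4 + 2*(-4)²)² - 973)² = (0 + 107)² + ((4 + 2*16)² - 973)² = 107² + ((4 + 32)² - 973)² = 11449 + (36² - 973)² = 11449 + (1296 - 973)² = 11449 + 323² = 11449 + 104329 = 115778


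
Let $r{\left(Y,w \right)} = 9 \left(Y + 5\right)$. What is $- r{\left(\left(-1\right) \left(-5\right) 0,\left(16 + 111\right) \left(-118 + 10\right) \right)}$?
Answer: $-45$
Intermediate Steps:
$r{\left(Y,w \right)} = 45 + 9 Y$ ($r{\left(Y,w \right)} = 9 \left(5 + Y\right) = 45 + 9 Y$)
$- r{\left(\left(-1\right) \left(-5\right) 0,\left(16 + 111\right) \left(-118 + 10\right) \right)} = - (45 + 9 \left(-1\right) \left(-5\right) 0) = - (45 + 9 \cdot 5 \cdot 0) = - (45 + 9 \cdot 0) = - (45 + 0) = \left(-1\right) 45 = -45$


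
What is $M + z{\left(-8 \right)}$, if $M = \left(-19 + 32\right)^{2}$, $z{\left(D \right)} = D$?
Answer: $161$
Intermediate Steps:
$M = 169$ ($M = 13^{2} = 169$)
$M + z{\left(-8 \right)} = 169 - 8 = 161$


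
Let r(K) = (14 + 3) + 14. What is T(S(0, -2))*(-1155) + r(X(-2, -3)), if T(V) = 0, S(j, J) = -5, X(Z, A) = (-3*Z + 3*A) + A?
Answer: 31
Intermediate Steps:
X(Z, A) = -3*Z + 4*A
r(K) = 31 (r(K) = 17 + 14 = 31)
T(S(0, -2))*(-1155) + r(X(-2, -3)) = 0*(-1155) + 31 = 0 + 31 = 31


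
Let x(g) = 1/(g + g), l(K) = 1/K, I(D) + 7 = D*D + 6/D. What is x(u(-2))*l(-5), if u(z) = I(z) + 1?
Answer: 1/50 ≈ 0.020000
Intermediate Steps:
I(D) = -7 + D**2 + 6/D (I(D) = -7 + (D*D + 6/D) = -7 + (D**2 + 6/D) = -7 + D**2 + 6/D)
u(z) = -6 + z**2 + 6/z (u(z) = (-7 + z**2 + 6/z) + 1 = -6 + z**2 + 6/z)
x(g) = 1/(2*g)
x(u(-2))*l(-5) = (1/(2*(-6 + (-2)**2 + 6/(-2))))/(-5) = (1/(2*(-6 + 4 + 6*(-1/2))))*(-1/5) = (1/(2*(-6 + 4 - 3)))*(-1/5) = ((1/2)/(-5))*(-1/5) = ((1/2)*(-1/5))*(-1/5) = -1/10*(-1/5) = 1/50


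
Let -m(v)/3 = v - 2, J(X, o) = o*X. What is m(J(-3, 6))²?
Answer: 3600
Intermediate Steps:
J(X, o) = X*o
m(v) = 6 - 3*v (m(v) = -3*(v - 2) = -3*(-2 + v) = 6 - 3*v)
m(J(-3, 6))² = (6 - (-9)*6)² = (6 - 3*(-18))² = (6 + 54)² = 60² = 3600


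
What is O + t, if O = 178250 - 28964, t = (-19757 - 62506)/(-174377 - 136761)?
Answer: 46448629731/311138 ≈ 1.4929e+5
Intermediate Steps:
t = 82263/311138 (t = -82263/(-311138) = -82263*(-1/311138) = 82263/311138 ≈ 0.26439)
O = 149286
O + t = 149286 + 82263/311138 = 46448629731/311138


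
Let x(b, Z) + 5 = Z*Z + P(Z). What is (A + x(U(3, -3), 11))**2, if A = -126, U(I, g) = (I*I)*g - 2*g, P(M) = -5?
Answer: 225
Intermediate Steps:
U(I, g) = -2*g + g*I**2 (U(I, g) = I**2*g - 2*g = g*I**2 - 2*g = -2*g + g*I**2)
x(b, Z) = -10 + Z**2 (x(b, Z) = -5 + (Z*Z - 5) = -5 + (Z**2 - 5) = -5 + (-5 + Z**2) = -10 + Z**2)
(A + x(U(3, -3), 11))**2 = (-126 + (-10 + 11**2))**2 = (-126 + (-10 + 121))**2 = (-126 + 111)**2 = (-15)**2 = 225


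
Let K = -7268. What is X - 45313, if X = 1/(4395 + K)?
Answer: -130184250/2873 ≈ -45313.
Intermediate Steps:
X = -1/2873 (X = 1/(4395 - 7268) = 1/(-2873) = -1/2873 ≈ -0.00034807)
X - 45313 = -1/2873 - 45313 = -130184250/2873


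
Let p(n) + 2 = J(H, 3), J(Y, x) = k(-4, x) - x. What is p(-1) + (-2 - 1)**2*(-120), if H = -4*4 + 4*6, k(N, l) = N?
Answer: -1089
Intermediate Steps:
H = 8 (H = -16 + 24 = 8)
J(Y, x) = -4 - x
p(n) = -9 (p(n) = -2 + (-4 - 1*3) = -2 + (-4 - 3) = -2 - 7 = -9)
p(-1) + (-2 - 1)**2*(-120) = -9 + (-2 - 1)**2*(-120) = -9 + (-3)**2*(-120) = -9 + 9*(-120) = -9 - 1080 = -1089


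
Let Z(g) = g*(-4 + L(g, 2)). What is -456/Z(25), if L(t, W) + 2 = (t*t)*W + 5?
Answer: -456/31225 ≈ -0.014604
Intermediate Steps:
L(t, W) = 3 + W*t² (L(t, W) = -2 + ((t*t)*W + 5) = -2 + (t²*W + 5) = -2 + (W*t² + 5) = -2 + (5 + W*t²) = 3 + W*t²)
Z(g) = g*(-1 + 2*g²) (Z(g) = g*(-4 + (3 + 2*g²)) = g*(-1 + 2*g²))
-456/Z(25) = -456/(-1*25 + 2*25³) = -456/(-25 + 2*15625) = -456/(-25 + 31250) = -456/31225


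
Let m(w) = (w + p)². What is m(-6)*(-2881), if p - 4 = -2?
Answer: -46096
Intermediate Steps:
p = 2 (p = 4 - 2 = 2)
m(w) = (2 + w)² (m(w) = (w + 2)² = (2 + w)²)
m(-6)*(-2881) = (2 - 6)²*(-2881) = (-4)²*(-2881) = 16*(-2881) = -46096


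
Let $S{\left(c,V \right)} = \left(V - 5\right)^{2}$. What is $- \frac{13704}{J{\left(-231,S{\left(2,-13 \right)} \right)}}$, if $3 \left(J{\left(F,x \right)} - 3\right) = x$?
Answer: $- \frac{4568}{37} \approx -123.46$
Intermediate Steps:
$S{\left(c,V \right)} = \left(-5 + V\right)^{2}$
$J{\left(F,x \right)} = 3 + \frac{x}{3}$
$- \frac{13704}{J{\left(-231,S{\left(2,-13 \right)} \right)}} = - \frac{13704}{3 + \frac{\left(-5 - 13\right)^{2}}{3}} = - \frac{13704}{3 + \frac{\left(-18\right)^{2}}{3}} = - \frac{13704}{3 + \frac{1}{3} \cdot 324} = - \frac{13704}{3 + 108} = - \frac{13704}{111} = \left(-13704\right) \frac{1}{111} = - \frac{4568}{37}$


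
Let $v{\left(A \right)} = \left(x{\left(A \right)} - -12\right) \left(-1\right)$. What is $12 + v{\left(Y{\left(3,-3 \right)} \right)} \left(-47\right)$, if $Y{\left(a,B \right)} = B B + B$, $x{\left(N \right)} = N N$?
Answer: $2268$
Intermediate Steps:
$x{\left(N \right)} = N^{2}$
$Y{\left(a,B \right)} = B + B^{2}$ ($Y{\left(a,B \right)} = B^{2} + B = B + B^{2}$)
$v{\left(A \right)} = -12 - A^{2}$ ($v{\left(A \right)} = \left(A^{2} - -12\right) \left(-1\right) = \left(A^{2} + 12\right) \left(-1\right) = \left(12 + A^{2}\right) \left(-1\right) = -12 - A^{2}$)
$12 + v{\left(Y{\left(3,-3 \right)} \right)} \left(-47\right) = 12 + \left(-12 - \left(- 3 \left(1 - 3\right)\right)^{2}\right) \left(-47\right) = 12 + \left(-12 - \left(\left(-3\right) \left(-2\right)\right)^{2}\right) \left(-47\right) = 12 + \left(-12 - 6^{2}\right) \left(-47\right) = 12 + \left(-12 - 36\right) \left(-47\right) = 12 - -2256 = 12 + 2256 = 2268$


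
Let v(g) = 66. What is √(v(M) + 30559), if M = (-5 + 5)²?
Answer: 175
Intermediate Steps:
M = 0 (M = 0² = 0)
√(v(M) + 30559) = √(66 + 30559) = √30625 = 175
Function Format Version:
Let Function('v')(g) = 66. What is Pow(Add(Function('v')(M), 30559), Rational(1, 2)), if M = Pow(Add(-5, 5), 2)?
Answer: 175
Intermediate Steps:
M = 0 (M = Pow(0, 2) = 0)
Pow(Add(Function('v')(M), 30559), Rational(1, 2)) = Pow(Add(66, 30559), Rational(1, 2)) = Pow(30625, Rational(1, 2)) = 175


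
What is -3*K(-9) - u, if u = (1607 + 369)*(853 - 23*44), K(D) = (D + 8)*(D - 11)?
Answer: 314124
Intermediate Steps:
K(D) = (-11 + D)*(8 + D) (K(D) = (8 + D)*(-11 + D) = (-11 + D)*(8 + D))
u = -314184 (u = 1976*(853 - 1012) = 1976*(-159) = -314184)
-3*K(-9) - u = -3*(-88 + (-9)² - 3*(-9)) - 1*(-314184) = -3*(-88 + 81 + 27) + 314184 = -3*20 + 314184 = -60 + 314184 = 314124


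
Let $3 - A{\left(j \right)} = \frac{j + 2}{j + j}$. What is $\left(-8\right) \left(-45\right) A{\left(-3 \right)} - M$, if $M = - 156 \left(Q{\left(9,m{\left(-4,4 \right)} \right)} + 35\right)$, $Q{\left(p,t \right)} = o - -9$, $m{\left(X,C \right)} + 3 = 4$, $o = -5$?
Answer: $7104$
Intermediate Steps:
$m{\left(X,C \right)} = 1$ ($m{\left(X,C \right)} = -3 + 4 = 1$)
$Q{\left(p,t \right)} = 4$ ($Q{\left(p,t \right)} = -5 - -9 = -5 + 9 = 4$)
$M = -6084$ ($M = - 156 \left(4 + 35\right) = \left(-156\right) 39 = -6084$)
$A{\left(j \right)} = 3 - \frac{2 + j}{2 j}$ ($A{\left(j \right)} = 3 - \frac{j + 2}{j + j} = 3 - \frac{2 + j}{2 j}$)
$\left(-8\right) \left(-45\right) A{\left(-3 \right)} - M = \left(-8\right) \left(-45\right) \left(\frac{5}{2} - \frac{1}{-3}\right) - -6084 = 360 \left(\frac{5}{2} - - \frac{1}{3}\right) + 6084 = 360 \left(\frac{5}{2} + \frac{1}{3}\right) + 6084 = 360 \cdot \frac{17}{6} + 6084 = 1020 + 6084 = 7104$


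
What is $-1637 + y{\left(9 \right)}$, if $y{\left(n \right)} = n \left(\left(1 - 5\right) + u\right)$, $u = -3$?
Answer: $-1700$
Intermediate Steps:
$y{\left(n \right)} = - 7 n$ ($y{\left(n \right)} = n \left(\left(1 - 5\right) - 3\right) = n \left(-4 - 3\right) = n \left(-7\right) = - 7 n$)
$-1637 + y{\left(9 \right)} = -1637 - 63 = -1700$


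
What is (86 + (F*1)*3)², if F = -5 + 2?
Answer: 5929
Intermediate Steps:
F = -3
(86 + (F*1)*3)² = (86 - 3*1*3)² = (86 - 3*3)² = (86 - 9)² = 77² = 5929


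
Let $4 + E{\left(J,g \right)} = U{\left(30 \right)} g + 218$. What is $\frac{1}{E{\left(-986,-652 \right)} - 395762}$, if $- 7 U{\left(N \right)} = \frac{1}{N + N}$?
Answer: $- \frac{105}{41532377} \approx -2.5281 \cdot 10^{-6}$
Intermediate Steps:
$U{\left(N \right)} = - \frac{1}{14 N}$ ($U{\left(N \right)} = - \frac{1}{7 \left(N + N\right)} = - \frac{1}{7 \cdot 2 N} = - \frac{\frac{1}{2} \frac{1}{N}}{7} = - \frac{1}{14 N}$)
$E{\left(J,g \right)} = 214 - \frac{g}{420}$ ($E{\left(J,g \right)} = -4 + \left(- \frac{1}{14 \cdot 30} g + 218\right) = -4 + \left(\left(- \frac{1}{14}\right) \frac{1}{30} g + 218\right) = -4 - \left(-218 + \frac{g}{420}\right) = 214 - \frac{g}{420}$)
$\frac{1}{E{\left(-986,-652 \right)} - 395762} = \frac{1}{\left(214 - - \frac{163}{105}\right) - 395762} = \frac{1}{\left(214 + \frac{163}{105}\right) - 395762} = \frac{1}{\frac{22633}{105} - 395762} = \frac{1}{- \frac{41532377}{105}} = - \frac{105}{41532377}$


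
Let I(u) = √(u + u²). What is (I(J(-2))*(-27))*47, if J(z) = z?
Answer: -1269*√2 ≈ -1794.6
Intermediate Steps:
(I(J(-2))*(-27))*47 = (√(-2*(1 - 2))*(-27))*47 = (√(-2*(-1))*(-27))*47 = (√2*(-27))*47 = -27*√2*47 = -1269*√2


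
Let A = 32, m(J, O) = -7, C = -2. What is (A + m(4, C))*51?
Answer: 1275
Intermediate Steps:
(A + m(4, C))*51 = (32 - 7)*51 = 25*51 = 1275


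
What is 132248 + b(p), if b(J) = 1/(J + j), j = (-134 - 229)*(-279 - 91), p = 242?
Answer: 17794232897/134552 ≈ 1.3225e+5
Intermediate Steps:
j = 134310 (j = -363*(-370) = 134310)
b(J) = 1/(134310 + J) (b(J) = 1/(J + 134310) = 1/(134310 + J))
132248 + b(p) = 132248 + 1/(134310 + 242) = 132248 + 1/134552 = 17794232897/134552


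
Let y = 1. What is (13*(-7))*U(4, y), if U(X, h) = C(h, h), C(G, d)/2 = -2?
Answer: 364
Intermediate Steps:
C(G, d) = -4 (C(G, d) = 2*(-2) = -4)
U(X, h) = -4
(13*(-7))*U(4, y) = (13*(-7))*(-4) = -91*(-4) = 364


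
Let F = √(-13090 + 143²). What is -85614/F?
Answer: -28538*√7359/2453 ≈ -998.01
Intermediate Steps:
F = √7359 (F = √(-13090 + 20449) = √7359 ≈ 85.785)
-85614/F = -85614*√7359/7359 = -28538*√7359/2453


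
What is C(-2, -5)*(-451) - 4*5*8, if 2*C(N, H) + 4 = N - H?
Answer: 131/2 ≈ 65.500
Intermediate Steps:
C(N, H) = -2 + N/2 - H/2 (C(N, H) = -2 + (N - H)/2 = -2 + (N/2 - H/2) = -2 + N/2 - H/2)
C(-2, -5)*(-451) - 4*5*8 = (-2 + (½)*(-2) - ½*(-5))*(-451) - 4*5*8 = (-2 - 1 + 5/2)*(-451) - 20*8 = -½*(-451) - 160 = 451/2 - 160 = 131/2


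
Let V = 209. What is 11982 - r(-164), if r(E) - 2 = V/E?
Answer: 1964929/164 ≈ 11981.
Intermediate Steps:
r(E) = 2 + 209/E
11982 - r(-164) = 11982 - (2 + 209/(-164)) = 11982 - (2 + 209*(-1/164)) = 11982 - (2 - 209/164) = 11982 - 1*119/164 = 11982 - 119/164 = 1964929/164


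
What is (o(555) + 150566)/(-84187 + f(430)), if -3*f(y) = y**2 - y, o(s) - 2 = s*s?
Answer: -458593/145677 ≈ -3.1480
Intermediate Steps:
o(s) = 2 + s**2 (o(s) = 2 + s*s = 2 + s**2)
f(y) = -y**2/3 + y/3 (f(y) = -(y**2 - y)/3 = -y**2/3 + y/3)
(o(555) + 150566)/(-84187 + f(430)) = ((2 + 555**2) + 150566)/(-84187 + (1/3)*430*(1 - 1*430)) = ((2 + 308025) + 150566)/(-84187 + (1/3)*430*(1 - 430)) = (308027 + 150566)/(-84187 + (1/3)*430*(-429)) = 458593/(-84187 - 61490) = 458593/(-145677) = 458593*(-1/145677) = -458593/145677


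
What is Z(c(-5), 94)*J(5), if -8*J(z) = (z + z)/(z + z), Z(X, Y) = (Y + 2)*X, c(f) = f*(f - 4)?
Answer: -540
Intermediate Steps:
c(f) = f*(-4 + f)
Z(X, Y) = X*(2 + Y) (Z(X, Y) = (2 + Y)*X = X*(2 + Y))
J(z) = -1/8 (J(z) = -(z + z)/(8*(z + z)) = -2*z/(8*(2*z)) = -2*z*1/(2*z)/8 = -1/8*1 = -1/8)
Z(c(-5), 94)*J(5) = ((-5*(-4 - 5))*(2 + 94))*(-1/8) = (-5*(-9)*96)*(-1/8) = (45*96)*(-1/8) = 4320*(-1/8) = -540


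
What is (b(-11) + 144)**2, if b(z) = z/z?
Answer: 21025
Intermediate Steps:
b(z) = 1
(b(-11) + 144)**2 = (1 + 144)**2 = 145**2 = 21025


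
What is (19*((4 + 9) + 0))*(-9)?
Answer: -2223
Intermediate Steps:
(19*((4 + 9) + 0))*(-9) = (19*(13 + 0))*(-9) = (19*13)*(-9) = 247*(-9) = -2223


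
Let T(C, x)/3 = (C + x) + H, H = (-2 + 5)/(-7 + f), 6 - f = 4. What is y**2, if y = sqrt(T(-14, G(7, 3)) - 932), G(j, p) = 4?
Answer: -4819/5 ≈ -963.80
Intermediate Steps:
f = 2 (f = 6 - 1*4 = 6 - 4 = 2)
H = -3/5 (H = (-2 + 5)/(-7 + 2) = 3/(-5) = 3*(-1/5) = -3/5 ≈ -0.60000)
T(C, x) = -9/5 + 3*C + 3*x (T(C, x) = 3*((C + x) - 3/5) = 3*(-3/5 + C + x) = -9/5 + 3*C + 3*x)
y = I*sqrt(24095)/5 (y = sqrt((-9/5 + 3*(-14) + 3*4) - 932) = sqrt((-9/5 - 42 + 12) - 932) = sqrt(-159/5 - 932) = sqrt(-4819/5) = I*sqrt(24095)/5 ≈ 31.045*I)
y**2 = (I*sqrt(24095)/5)**2 = -4819/5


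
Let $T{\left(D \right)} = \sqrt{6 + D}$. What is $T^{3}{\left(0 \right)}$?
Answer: $6 \sqrt{6} \approx 14.697$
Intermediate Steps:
$T^{3}{\left(0 \right)} = \left(\sqrt{6 + 0}\right)^{3} = \left(\sqrt{6}\right)^{3} = 6 \sqrt{6}$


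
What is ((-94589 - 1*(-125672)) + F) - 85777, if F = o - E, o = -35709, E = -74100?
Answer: -16303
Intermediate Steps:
F = 38391 (F = -35709 - 1*(-74100) = -35709 + 74100 = 38391)
((-94589 - 1*(-125672)) + F) - 85777 = ((-94589 - 1*(-125672)) + 38391) - 85777 = ((-94589 + 125672) + 38391) - 85777 = (31083 + 38391) - 85777 = 69474 - 85777 = -16303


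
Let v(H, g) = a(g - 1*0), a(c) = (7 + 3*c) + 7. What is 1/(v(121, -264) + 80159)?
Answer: 1/79381 ≈ 1.2597e-5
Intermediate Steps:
a(c) = 14 + 3*c
v(H, g) = 14 + 3*g (v(H, g) = 14 + 3*(g - 1*0) = 14 + 3*(g + 0) = 14 + 3*g)
1/(v(121, -264) + 80159) = 1/((14 + 3*(-264)) + 80159) = 1/((14 - 792) + 80159) = 1/(-778 + 80159) = 1/79381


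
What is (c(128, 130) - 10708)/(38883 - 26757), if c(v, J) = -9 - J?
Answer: -10847/12126 ≈ -0.89452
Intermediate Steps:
(c(128, 130) - 10708)/(38883 - 26757) = ((-9 - 1*130) - 10708)/(38883 - 26757) = ((-9 - 130) - 10708)/12126 = (-139 - 10708)*(1/12126) = -10847*1/12126 = -10847/12126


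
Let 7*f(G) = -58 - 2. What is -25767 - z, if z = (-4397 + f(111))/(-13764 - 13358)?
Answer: -4891998857/189854 ≈ -25767.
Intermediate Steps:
f(G) = -60/7 (f(G) = (-58 - 2)/7 = (1/7)*(-60) = -60/7)
z = 30839/189854 (z = (-4397 - 60/7)/(-13764 - 13358) = -30839/7/(-27122) = -30839/7*(-1/27122) = 30839/189854 ≈ 0.16244)
-25767 - z = -25767 - 1*30839/189854 = -25767 - 30839/189854 = -4891998857/189854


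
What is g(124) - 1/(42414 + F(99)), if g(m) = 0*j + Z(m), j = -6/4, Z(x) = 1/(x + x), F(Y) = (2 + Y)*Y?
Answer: 52165/12998424 ≈ 0.0040132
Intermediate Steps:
F(Y) = Y*(2 + Y)
Z(x) = 1/(2*x)
j = -3/2 (j = -6*¼ = -3/2 ≈ -1.5000)
g(m) = 1/(2*m) (g(m) = 0*(-3/2) + 1/(2*m) = 0 + 1/(2*m) = 1/(2*m))
g(124) - 1/(42414 + F(99)) = (½)/124 - 1/(42414 + 99*(2 + 99)) = (½)*(1/124) - 1/(42414 + 99*101) = 1/248 - 1/(42414 + 9999) = 1/248 - 1/52413 = 52165/12998424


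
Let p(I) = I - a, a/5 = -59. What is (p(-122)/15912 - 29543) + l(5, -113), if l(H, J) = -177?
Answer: -472904467/15912 ≈ -29720.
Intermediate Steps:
a = -295 (a = 5*(-59) = -295)
p(I) = 295 + I (p(I) = I - 1*(-295) = I + 295 = 295 + I)
(p(-122)/15912 - 29543) + l(5, -113) = ((295 - 122)/15912 - 29543) - 177 = (173*(1/15912) - 29543) - 177 = (173/15912 - 29543) - 177 = -470088043/15912 - 177 = -472904467/15912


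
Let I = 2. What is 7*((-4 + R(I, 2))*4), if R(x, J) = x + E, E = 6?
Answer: 112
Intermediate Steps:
R(x, J) = 6 + x (R(x, J) = x + 6 = 6 + x)
7*((-4 + R(I, 2))*4) = 7*((-4 + (6 + 2))*4) = 7*((-4 + 8)*4) = 7*(4*4) = 7*16 = 112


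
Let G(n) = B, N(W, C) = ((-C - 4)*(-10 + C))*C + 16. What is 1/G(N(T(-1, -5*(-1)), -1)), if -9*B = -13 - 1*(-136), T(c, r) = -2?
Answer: -3/41 ≈ -0.073171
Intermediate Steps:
B = -41/3 (B = -(-13 - 1*(-136))/9 = -(-13 + 136)/9 = -⅑*123 = -41/3 ≈ -13.667)
N(W, C) = 16 + C*(-10 + C)*(-4 - C) (N(W, C) = ((-4 - C)*(-10 + C))*C + 16 = ((-10 + C)*(-4 - C))*C + 16 = C*(-10 + C)*(-4 - C) + 16 = 16 + C*(-10 + C)*(-4 - C))
G(n) = -41/3
1/G(N(T(-1, -5*(-1)), -1)) = 1/(-41/3) = -3/41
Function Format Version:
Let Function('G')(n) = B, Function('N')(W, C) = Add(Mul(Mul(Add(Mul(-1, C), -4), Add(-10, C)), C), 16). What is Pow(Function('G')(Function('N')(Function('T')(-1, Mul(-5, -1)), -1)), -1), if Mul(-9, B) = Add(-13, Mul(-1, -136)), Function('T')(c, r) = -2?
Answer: Rational(-3, 41) ≈ -0.073171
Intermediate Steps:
B = Rational(-41, 3) (B = Mul(Rational(-1, 9), Add(-13, Mul(-1, -136))) = Mul(Rational(-1, 9), Add(-13, 136)) = Mul(Rational(-1, 9), 123) = Rational(-41, 3) ≈ -13.667)
Function('N')(W, C) = Add(16, Mul(C, Add(-10, C), Add(-4, Mul(-1, C)))) (Function('N')(W, C) = Add(Mul(Mul(Add(-4, Mul(-1, C)), Add(-10, C)), C), 16) = Add(Mul(Mul(Add(-10, C), Add(-4, Mul(-1, C))), C), 16) = Add(Mul(C, Add(-10, C), Add(-4, Mul(-1, C))), 16) = Add(16, Mul(C, Add(-10, C), Add(-4, Mul(-1, C)))))
Function('G')(n) = Rational(-41, 3)
Pow(Function('G')(Function('N')(Function('T')(-1, Mul(-5, -1)), -1)), -1) = Pow(Rational(-41, 3), -1) = Rational(-3, 41)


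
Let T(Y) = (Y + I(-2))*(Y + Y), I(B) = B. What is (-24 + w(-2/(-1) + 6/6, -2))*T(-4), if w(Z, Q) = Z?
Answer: -1008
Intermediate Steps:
T(Y) = 2*Y*(-2 + Y) (T(Y) = (Y - 2)*(Y + Y) = (-2 + Y)*(2*Y) = 2*Y*(-2 + Y))
(-24 + w(-2/(-1) + 6/6, -2))*T(-4) = (-24 + (-2/(-1) + 6/6))*(2*(-4)*(-2 - 4)) = (-24 + (-2*(-1) + 6*(⅙)))*(2*(-4)*(-6)) = (-24 + (2 + 1))*48 = (-24 + 3)*48 = -21*48 = -1008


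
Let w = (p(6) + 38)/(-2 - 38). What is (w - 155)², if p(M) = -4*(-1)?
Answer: 9740641/400 ≈ 24352.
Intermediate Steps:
p(M) = 4
w = -21/20 (w = (4 + 38)/(-2 - 38) = 42/(-40) = 42*(-1/40) = -21/20 ≈ -1.0500)
(w - 155)² = (-21/20 - 155)² = (-3121/20)² = 9740641/400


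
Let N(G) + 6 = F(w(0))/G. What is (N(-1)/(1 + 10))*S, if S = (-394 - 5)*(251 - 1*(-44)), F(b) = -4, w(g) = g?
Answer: 235410/11 ≈ 21401.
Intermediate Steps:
N(G) = -6 - 4/G
S = -117705 (S = -399*(251 + 44) = -399*295 = -117705)
(N(-1)/(1 + 10))*S = ((-6 - 4/(-1))/(1 + 10))*(-117705) = ((-6 - 4*(-1))/11)*(-117705) = ((-6 + 4)*(1/11))*(-117705) = -2*1/11*(-117705) = -2/11*(-117705) = 235410/11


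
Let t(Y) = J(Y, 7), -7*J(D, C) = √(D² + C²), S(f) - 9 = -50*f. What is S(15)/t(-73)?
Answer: 5187*√5378/5378 ≈ 70.730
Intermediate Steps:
S(f) = 9 - 50*f
J(D, C) = -√(C² + D²)/7 (J(D, C) = -√(D² + C²)/7 = -√(C² + D²)/7)
t(Y) = -√(49 + Y²)/7 (t(Y) = -√(7² + Y²)/7 = -√(49 + Y²)/7)
S(15)/t(-73) = (9 - 50*15)/((-√(49 + (-73)²)/7)) = (9 - 750)/((-√(49 + 5329)/7)) = -741*(-7*√5378/5378) = -(-5187)*√5378/5378 = 5187*√5378/5378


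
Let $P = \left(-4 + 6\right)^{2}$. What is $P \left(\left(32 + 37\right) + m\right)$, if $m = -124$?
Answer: $-220$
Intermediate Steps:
$P = 4$ ($P = 2^{2} = 4$)
$P \left(\left(32 + 37\right) + m\right) = 4 \left(\left(32 + 37\right) - 124\right) = 4 \left(69 - 124\right) = 4 \left(-55\right) = -220$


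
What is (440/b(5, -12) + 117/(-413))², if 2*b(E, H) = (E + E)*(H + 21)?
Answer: 1245454681/13816089 ≈ 90.145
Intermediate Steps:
b(E, H) = E*(21 + H) (b(E, H) = ((E + E)*(H + 21))/2 = ((2*E)*(21 + H))/2 = (2*E*(21 + H))/2 = E*(21 + H))
(440/b(5, -12) + 117/(-413))² = (440/((5*(21 - 12))) + 117/(-413))² = (440/((5*9)) + 117*(-1/413))² = (440/45 - 117/413)² = (440*(1/45) - 117/413)² = (88/9 - 117/413)² = (35291/3717)² = 1245454681/13816089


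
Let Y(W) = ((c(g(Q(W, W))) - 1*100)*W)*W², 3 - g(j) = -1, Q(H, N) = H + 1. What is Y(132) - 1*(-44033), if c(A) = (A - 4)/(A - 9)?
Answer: -229952767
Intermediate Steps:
Q(H, N) = 1 + H
g(j) = 4 (g(j) = 3 - 1*(-1) = 3 + 1 = 4)
c(A) = (-4 + A)/(-9 + A)
Y(W) = -100*W³ (Y(W) = (((-4 + 4)/(-9 + 4) - 1*100)*W)*W² = ((0/(-5) - 100)*W)*W² = ((-⅕*0 - 100)*W)*W² = ((0 - 100)*W)*W² = (-100*W)*W² = -100*W³)
Y(132) - 1*(-44033) = -100*132³ - 1*(-44033) = -100*2299968 + 44033 = -229996800 + 44033 = -229952767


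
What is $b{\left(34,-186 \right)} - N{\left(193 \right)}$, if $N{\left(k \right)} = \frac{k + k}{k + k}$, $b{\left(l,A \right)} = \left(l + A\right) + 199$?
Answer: $46$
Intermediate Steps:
$b{\left(l,A \right)} = 199 + A + l$ ($b{\left(l,A \right)} = \left(A + l\right) + 199 = 199 + A + l$)
$N{\left(k \right)} = 1$ ($N{\left(k \right)} = \frac{2 k}{2 k} = 2 k \frac{1}{2 k} = 1$)
$b{\left(34,-186 \right)} - N{\left(193 \right)} = \left(199 - 186 + 34\right) - 1 = 47 - 1 = 46$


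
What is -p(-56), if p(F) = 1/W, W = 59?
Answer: -1/59 ≈ -0.016949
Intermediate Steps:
p(F) = 1/59
-p(-56) = -1*1/59 = -1/59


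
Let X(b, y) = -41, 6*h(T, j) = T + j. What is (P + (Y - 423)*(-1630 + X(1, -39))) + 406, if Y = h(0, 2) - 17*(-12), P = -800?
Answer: 364998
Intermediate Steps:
h(T, j) = T/6 + j/6 (h(T, j) = (T + j)/6 = T/6 + j/6)
Y = 613/3 (Y = ((⅙)*0 + (⅙)*2) - 17*(-12) = (0 + ⅓) + 204 = ⅓ + 204 = 613/3 ≈ 204.33)
(P + (Y - 423)*(-1630 + X(1, -39))) + 406 = (-800 + (613/3 - 423)*(-1630 - 41)) + 406 = (-800 - 656/3*(-1671)) + 406 = (-800 + 365392) + 406 = 364592 + 406 = 364998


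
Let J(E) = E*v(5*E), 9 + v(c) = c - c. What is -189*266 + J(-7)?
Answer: -50211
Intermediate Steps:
v(c) = -9 (v(c) = -9 + (c - c) = -9 + 0 = -9)
J(E) = -9*E (J(E) = E*(-9) = -9*E)
-189*266 + J(-7) = -189*266 - 9*(-7) = -50274 + 63 = -50211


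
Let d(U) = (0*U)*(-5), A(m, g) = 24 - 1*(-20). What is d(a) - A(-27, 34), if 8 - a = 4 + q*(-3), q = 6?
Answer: -44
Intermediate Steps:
a = 22 (a = 8 - (4 + 6*(-3)) = 8 - (4 - 18) = 8 - 1*(-14) = 8 + 14 = 22)
A(m, g) = 44 (A(m, g) = 24 + 20 = 44)
d(U) = 0 (d(U) = 0*(-5) = 0)
d(a) - A(-27, 34) = 0 - 1*44 = 0 - 44 = -44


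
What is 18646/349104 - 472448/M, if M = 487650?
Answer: -12986730391/14186713800 ≈ -0.91541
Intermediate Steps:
18646/349104 - 472448/M = 18646/349104 - 472448/487650 = 18646*(1/349104) - 472448*1/487650 = 9323/174552 - 236224/243825 = -12986730391/14186713800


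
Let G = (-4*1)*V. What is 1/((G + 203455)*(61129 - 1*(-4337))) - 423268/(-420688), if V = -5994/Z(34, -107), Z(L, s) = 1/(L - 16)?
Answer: 2199534157068389/2186127052946748 ≈ 1.0061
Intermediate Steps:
Z(L, s) = 1/(-16 + L)
V = -107892 (V = -5994/(1/(-16 + 34)) = -5994/(1/18) = -5994/1/18 = -5994*18 = -107892)
G = 431568 (G = -4*1*(-107892) = -4*(-107892) = 431568)
1/((G + 203455)*(61129 - 1*(-4337))) - 423268/(-420688) = 1/((431568 + 203455)*(61129 - 1*(-4337))) - 423268/(-420688) = 1/(635023*(61129 + 4337)) - 423268*(-1/420688) = (1/635023)/65466 + 105817/105172 = (1/635023)*(1/65466) + 105817/105172 = 1/41572415718 + 105817/105172 = 2199534157068389/2186127052946748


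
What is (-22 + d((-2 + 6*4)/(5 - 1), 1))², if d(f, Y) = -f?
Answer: 3025/4 ≈ 756.25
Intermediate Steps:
(-22 + d((-2 + 6*4)/(5 - 1), 1))² = (-22 - (-2 + 6*4)/(5 - 1))² = (-22 - (-2 + 24)/4)² = (-22 - 22/4)² = (-22 - 1*11/2)² = (-22 - 11/2)² = (-55/2)² = 3025/4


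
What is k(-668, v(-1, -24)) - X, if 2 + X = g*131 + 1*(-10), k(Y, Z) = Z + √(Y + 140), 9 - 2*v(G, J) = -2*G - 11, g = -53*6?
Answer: 41679 + 4*I*√33 ≈ 41679.0 + 22.978*I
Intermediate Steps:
g = -318
v(G, J) = 10 + G (v(G, J) = 9/2 - (-2*G - 11)/2 = 9/2 - (-11 - 2*G)/2 = 9/2 + (11/2 + G) = 10 + G)
k(Y, Z) = Z + √(140 + Y)
X = -41670 (X = -2 + (-318*131 + 1*(-10)) = -2 + (-41658 - 10) = -2 - 41668 = -41670)
k(-668, v(-1, -24)) - X = ((10 - 1) + √(140 - 668)) - 1*(-41670) = (9 + √(-528)) + 41670 = (9 + 4*I*√33) + 41670 = 41679 + 4*I*√33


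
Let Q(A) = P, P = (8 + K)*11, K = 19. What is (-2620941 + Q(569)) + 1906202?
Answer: -714442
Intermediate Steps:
P = 297 (P = (8 + 19)*11 = 27*11 = 297)
Q(A) = 297
(-2620941 + Q(569)) + 1906202 = (-2620941 + 297) + 1906202 = -2620644 + 1906202 = -714442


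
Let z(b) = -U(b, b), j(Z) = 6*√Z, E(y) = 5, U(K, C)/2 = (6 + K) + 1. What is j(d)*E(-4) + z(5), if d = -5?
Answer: -24 + 30*I*√5 ≈ -24.0 + 67.082*I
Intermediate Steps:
U(K, C) = 14 + 2*K (U(K, C) = 2*((6 + K) + 1) = 2*(7 + K) = 14 + 2*K)
z(b) = -14 - 2*b (z(b) = -(14 + 2*b) = -14 - 2*b)
j(d)*E(-4) + z(5) = (6*√(-5))*5 + (-14 - 2*5) = (6*(I*√5))*5 + (-14 - 10) = (6*I*√5)*5 - 24 = 30*I*√5 - 24 = -24 + 30*I*√5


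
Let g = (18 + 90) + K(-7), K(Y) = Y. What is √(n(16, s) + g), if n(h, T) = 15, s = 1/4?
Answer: 2*√29 ≈ 10.770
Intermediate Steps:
s = ¼ ≈ 0.25000
g = 101 (g = (18 + 90) - 7 = 108 - 7 = 101)
√(n(16, s) + g) = √(15 + 101) = √116 = 2*√29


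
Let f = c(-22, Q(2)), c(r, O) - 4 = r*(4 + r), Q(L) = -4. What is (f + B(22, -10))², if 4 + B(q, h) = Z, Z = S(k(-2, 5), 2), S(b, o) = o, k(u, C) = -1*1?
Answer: 158404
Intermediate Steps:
k(u, C) = -1
Z = 2
c(r, O) = 4 + r*(4 + r)
B(q, h) = -2 (B(q, h) = -4 + 2 = -2)
f = 400 (f = 4 + (-22)² + 4*(-22) = 4 + 484 - 88 = 400)
(f + B(22, -10))² = (400 - 2)² = 398² = 158404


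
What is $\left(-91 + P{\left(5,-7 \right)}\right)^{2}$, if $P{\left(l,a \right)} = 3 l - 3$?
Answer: $6241$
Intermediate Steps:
$P{\left(l,a \right)} = -3 + 3 l$
$\left(-91 + P{\left(5,-7 \right)}\right)^{2} = \left(-91 + \left(-3 + 3 \cdot 5\right)\right)^{2} = \left(-91 + \left(-3 + 15\right)\right)^{2} = \left(-91 + 12\right)^{2} = \left(-79\right)^{2} = 6241$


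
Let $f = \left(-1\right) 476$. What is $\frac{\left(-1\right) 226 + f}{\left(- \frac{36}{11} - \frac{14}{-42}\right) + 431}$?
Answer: $- \frac{11583}{7063} \approx -1.64$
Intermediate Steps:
$f = -476$
$\frac{\left(-1\right) 226 + f}{\left(- \frac{36}{11} - \frac{14}{-42}\right) + 431} = \frac{\left(-1\right) 226 - 476}{\left(- \frac{36}{11} - \frac{14}{-42}\right) + 431} = \frac{-226 - 476}{\left(\left(-36\right) \frac{1}{11} - - \frac{1}{3}\right) + 431} = - \frac{702}{\left(- \frac{36}{11} + \frac{1}{3}\right) + 431} = - \frac{702}{- \frac{97}{33} + 431} = - \frac{702}{\frac{14126}{33}} = \left(-702\right) \frac{33}{14126} = - \frac{11583}{7063}$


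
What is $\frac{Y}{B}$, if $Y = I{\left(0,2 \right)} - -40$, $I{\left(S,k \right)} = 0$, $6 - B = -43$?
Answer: $\frac{40}{49} \approx 0.81633$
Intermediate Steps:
$B = 49$ ($B = 6 - -43 = 6 + 43 = 49$)
$Y = 40$ ($Y = 0 - -40 = 0 + 40 = 40$)
$\frac{Y}{B} = \frac{40}{49}$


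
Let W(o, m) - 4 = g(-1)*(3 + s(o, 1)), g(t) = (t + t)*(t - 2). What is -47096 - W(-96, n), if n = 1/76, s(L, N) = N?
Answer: -47124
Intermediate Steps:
g(t) = 2*t*(-2 + t) (g(t) = (2*t)*(-2 + t) = 2*t*(-2 + t))
n = 1/76 ≈ 0.013158
W(o, m) = 28 (W(o, m) = 4 + (2*(-1)*(-2 - 1))*(3 + 1) = 4 + (2*(-1)*(-3))*4 = 4 + 6*4 = 4 + 24 = 28)
-47096 - W(-96, n) = -47096 - 1*28 = -47096 - 28 = -47124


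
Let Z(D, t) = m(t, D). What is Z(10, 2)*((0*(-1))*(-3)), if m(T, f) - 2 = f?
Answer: 0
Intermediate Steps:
m(T, f) = 2 + f
Z(D, t) = 2 + D
Z(10, 2)*((0*(-1))*(-3)) = (2 + 10)*((0*(-1))*(-3)) = 12*(0*(-3)) = 12*0 = 0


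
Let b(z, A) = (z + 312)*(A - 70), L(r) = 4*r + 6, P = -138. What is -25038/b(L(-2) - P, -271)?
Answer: 12519/76384 ≈ 0.16390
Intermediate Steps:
L(r) = 6 + 4*r
b(z, A) = (-70 + A)*(312 + z) (b(z, A) = (312 + z)*(-70 + A) = (-70 + A)*(312 + z))
-25038/b(L(-2) - P, -271) = -25038/(-21840 - 70*((6 + 4*(-2)) - 1*(-138)) + 312*(-271) - 271*((6 + 4*(-2)) - 1*(-138))) = -25038/(-21840 - 70*((6 - 8) + 138) - 84552 - 271*((6 - 8) + 138)) = -25038/(-21840 - 70*(-2 + 138) - 84552 - 271*(-2 + 138)) = -25038/(-21840 - 70*136 - 84552 - 271*136) = -25038/(-21840 - 9520 - 84552 - 36856) = -25038/(-152768) = -25038*(-1/152768) = 12519/76384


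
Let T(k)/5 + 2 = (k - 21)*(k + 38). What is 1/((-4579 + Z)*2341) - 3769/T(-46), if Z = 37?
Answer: -3339592399/2365802895 ≈ -1.4116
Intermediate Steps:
T(k) = -10 + 5*(-21 + k)*(38 + k) (T(k) = -10 + 5*((k - 21)*(k + 38)) = -10 + 5*((-21 + k)*(38 + k)) = -10 + 5*(-21 + k)*(38 + k))
1/((-4579 + Z)*2341) - 3769/T(-46) = 1/((-4579 + 37)*2341) - 3769/(-4000 + 5*(-46)² + 85*(-46)) = (1/2341)/(-4542) - 3769/(-4000 + 5*2116 - 3910) = -1/4542*1/2341 - 3769/(-4000 + 10580 - 3910) = -1/10632822 - 3769/2670 = -3339592399/2365802895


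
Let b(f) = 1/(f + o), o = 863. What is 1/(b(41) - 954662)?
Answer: -904/863014447 ≈ -1.0475e-6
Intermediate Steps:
b(f) = 1/(863 + f) (b(f) = 1/(f + 863) = 1/(863 + f))
1/(b(41) - 954662) = 1/(1/(863 + 41) - 954662) = 1/(1/904 - 954662) = 1/(-863014447/904) = -904/863014447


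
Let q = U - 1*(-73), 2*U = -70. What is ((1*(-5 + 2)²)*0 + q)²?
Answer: 1444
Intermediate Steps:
U = -35 (U = (½)*(-70) = -35)
q = 38 (q = -35 - 1*(-73) = -35 + 73 = 38)
((1*(-5 + 2)²)*0 + q)² = ((1*(-5 + 2)²)*0 + 38)² = ((1*(-3)²)*0 + 38)² = ((1*9)*0 + 38)² = (9*0 + 38)² = (0 + 38)² = 38² = 1444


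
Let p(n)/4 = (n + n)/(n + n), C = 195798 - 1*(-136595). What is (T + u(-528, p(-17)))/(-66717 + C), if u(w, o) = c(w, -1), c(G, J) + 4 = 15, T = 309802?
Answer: 309813/265676 ≈ 1.1661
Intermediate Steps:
C = 332393 (C = 195798 + 136595 = 332393)
c(G, J) = 11 (c(G, J) = -4 + 15 = 11)
p(n) = 4 (p(n) = 4*((n + n)/(n + n)) = 4*((2*n)/((2*n))) = 4*((2*n)*(1/(2*n))) = 4*1 = 4)
u(w, o) = 11
(T + u(-528, p(-17)))/(-66717 + C) = (309802 + 11)/(-66717 + 332393) = 309813/265676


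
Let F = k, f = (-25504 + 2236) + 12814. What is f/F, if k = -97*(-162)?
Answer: -5227/7857 ≈ -0.66527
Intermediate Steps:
f = -10454 (f = -23268 + 12814 = -10454)
k = 15714
F = 15714
f/F = -10454/15714 = -10454*1/15714 = -5227/7857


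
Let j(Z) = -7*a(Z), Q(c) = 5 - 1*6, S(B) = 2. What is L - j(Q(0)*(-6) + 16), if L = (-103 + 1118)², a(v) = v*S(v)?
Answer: 1030533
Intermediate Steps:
Q(c) = -1 (Q(c) = 5 - 6 = -1)
a(v) = 2*v (a(v) = v*2 = 2*v)
L = 1030225 (L = 1015² = 1030225)
j(Z) = -14*Z
L - j(Q(0)*(-6) + 16) = 1030225 - (-14)*(-1*(-6) + 16) = 1030225 - (-14)*(6 + 16) = 1030225 - (-14)*22 = 1030225 - 1*(-308) = 1030225 + 308 = 1030533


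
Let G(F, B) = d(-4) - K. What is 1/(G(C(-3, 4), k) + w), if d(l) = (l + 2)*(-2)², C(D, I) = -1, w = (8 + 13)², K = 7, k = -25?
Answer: 1/426 ≈ 0.0023474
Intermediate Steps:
w = 441 (w = 21² = 441)
d(l) = 8 + 4*l (d(l) = (2 + l)*4 = 8 + 4*l)
G(F, B) = -15 (G(F, B) = (8 + 4*(-4)) - 1*7 = (8 - 16) - 7 = -8 - 7 = -15)
1/(G(C(-3, 4), k) + w) = 1/(-15 + 441) = 1/426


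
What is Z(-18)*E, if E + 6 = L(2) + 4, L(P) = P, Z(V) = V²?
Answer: 0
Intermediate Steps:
E = 0 (E = -6 + (2 + 4) = -6 + 6 = 0)
Z(-18)*E = (-18)²*0 = 324*0 = 0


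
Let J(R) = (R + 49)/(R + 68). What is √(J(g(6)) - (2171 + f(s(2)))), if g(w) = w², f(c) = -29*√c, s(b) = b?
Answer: √(-5868174 + 78416*√2)/52 ≈ 46.143*I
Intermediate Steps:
J(R) = (49 + R)/(68 + R)
√(J(g(6)) - (2171 + f(s(2)))) = √((49 + 6²)/(68 + 6²) - (2171 - 29*√2)) = √((49 + 36)/(68 + 36) + (-2171 + 29*√2)) = √(85/104 + (-2171 + 29*√2)) = √(-225699/104 + 29*√2)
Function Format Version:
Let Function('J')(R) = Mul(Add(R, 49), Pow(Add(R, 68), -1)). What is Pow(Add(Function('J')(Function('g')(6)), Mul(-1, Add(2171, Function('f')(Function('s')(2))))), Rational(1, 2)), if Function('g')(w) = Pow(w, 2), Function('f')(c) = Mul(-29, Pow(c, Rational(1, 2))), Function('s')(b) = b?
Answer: Mul(Rational(1, 52), Pow(Add(-5868174, Mul(78416, Pow(2, Rational(1, 2)))), Rational(1, 2))) ≈ Mul(46.143, I)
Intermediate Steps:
Function('J')(R) = Mul(Pow(Add(68, R), -1), Add(49, R)) (Function('J')(R) = Mul(Add(49, R), Pow(Add(68, R), -1)) = Mul(Pow(Add(68, R), -1), Add(49, R)))
Pow(Add(Function('J')(Function('g')(6)), Mul(-1, Add(2171, Function('f')(Function('s')(2))))), Rational(1, 2)) = Pow(Add(Mul(Pow(Add(68, Pow(6, 2)), -1), Add(49, Pow(6, 2))), Mul(-1, Add(2171, Mul(-29, Pow(2, Rational(1, 2)))))), Rational(1, 2)) = Pow(Add(Mul(Pow(Add(68, 36), -1), Add(49, 36)), Add(-2171, Mul(29, Pow(2, Rational(1, 2))))), Rational(1, 2)) = Pow(Add(Mul(Pow(104, -1), 85), Add(-2171, Mul(29, Pow(2, Rational(1, 2))))), Rational(1, 2)) = Pow(Add(Mul(Rational(1, 104), 85), Add(-2171, Mul(29, Pow(2, Rational(1, 2))))), Rational(1, 2)) = Pow(Add(Rational(85, 104), Add(-2171, Mul(29, Pow(2, Rational(1, 2))))), Rational(1, 2)) = Pow(Add(Rational(-225699, 104), Mul(29, Pow(2, Rational(1, 2)))), Rational(1, 2))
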